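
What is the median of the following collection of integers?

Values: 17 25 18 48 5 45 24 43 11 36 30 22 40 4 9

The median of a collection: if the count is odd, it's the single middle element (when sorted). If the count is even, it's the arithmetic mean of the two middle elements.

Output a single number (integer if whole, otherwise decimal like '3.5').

Answer: 24

Derivation:
Step 1: insert 17 -> lo=[17] (size 1, max 17) hi=[] (size 0) -> median=17
Step 2: insert 25 -> lo=[17] (size 1, max 17) hi=[25] (size 1, min 25) -> median=21
Step 3: insert 18 -> lo=[17, 18] (size 2, max 18) hi=[25] (size 1, min 25) -> median=18
Step 4: insert 48 -> lo=[17, 18] (size 2, max 18) hi=[25, 48] (size 2, min 25) -> median=21.5
Step 5: insert 5 -> lo=[5, 17, 18] (size 3, max 18) hi=[25, 48] (size 2, min 25) -> median=18
Step 6: insert 45 -> lo=[5, 17, 18] (size 3, max 18) hi=[25, 45, 48] (size 3, min 25) -> median=21.5
Step 7: insert 24 -> lo=[5, 17, 18, 24] (size 4, max 24) hi=[25, 45, 48] (size 3, min 25) -> median=24
Step 8: insert 43 -> lo=[5, 17, 18, 24] (size 4, max 24) hi=[25, 43, 45, 48] (size 4, min 25) -> median=24.5
Step 9: insert 11 -> lo=[5, 11, 17, 18, 24] (size 5, max 24) hi=[25, 43, 45, 48] (size 4, min 25) -> median=24
Step 10: insert 36 -> lo=[5, 11, 17, 18, 24] (size 5, max 24) hi=[25, 36, 43, 45, 48] (size 5, min 25) -> median=24.5
Step 11: insert 30 -> lo=[5, 11, 17, 18, 24, 25] (size 6, max 25) hi=[30, 36, 43, 45, 48] (size 5, min 30) -> median=25
Step 12: insert 22 -> lo=[5, 11, 17, 18, 22, 24] (size 6, max 24) hi=[25, 30, 36, 43, 45, 48] (size 6, min 25) -> median=24.5
Step 13: insert 40 -> lo=[5, 11, 17, 18, 22, 24, 25] (size 7, max 25) hi=[30, 36, 40, 43, 45, 48] (size 6, min 30) -> median=25
Step 14: insert 4 -> lo=[4, 5, 11, 17, 18, 22, 24] (size 7, max 24) hi=[25, 30, 36, 40, 43, 45, 48] (size 7, min 25) -> median=24.5
Step 15: insert 9 -> lo=[4, 5, 9, 11, 17, 18, 22, 24] (size 8, max 24) hi=[25, 30, 36, 40, 43, 45, 48] (size 7, min 25) -> median=24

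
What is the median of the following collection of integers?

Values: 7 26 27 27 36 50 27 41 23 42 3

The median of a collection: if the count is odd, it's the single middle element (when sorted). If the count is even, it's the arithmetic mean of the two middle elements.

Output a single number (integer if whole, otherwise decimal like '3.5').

Step 1: insert 7 -> lo=[7] (size 1, max 7) hi=[] (size 0) -> median=7
Step 2: insert 26 -> lo=[7] (size 1, max 7) hi=[26] (size 1, min 26) -> median=16.5
Step 3: insert 27 -> lo=[7, 26] (size 2, max 26) hi=[27] (size 1, min 27) -> median=26
Step 4: insert 27 -> lo=[7, 26] (size 2, max 26) hi=[27, 27] (size 2, min 27) -> median=26.5
Step 5: insert 36 -> lo=[7, 26, 27] (size 3, max 27) hi=[27, 36] (size 2, min 27) -> median=27
Step 6: insert 50 -> lo=[7, 26, 27] (size 3, max 27) hi=[27, 36, 50] (size 3, min 27) -> median=27
Step 7: insert 27 -> lo=[7, 26, 27, 27] (size 4, max 27) hi=[27, 36, 50] (size 3, min 27) -> median=27
Step 8: insert 41 -> lo=[7, 26, 27, 27] (size 4, max 27) hi=[27, 36, 41, 50] (size 4, min 27) -> median=27
Step 9: insert 23 -> lo=[7, 23, 26, 27, 27] (size 5, max 27) hi=[27, 36, 41, 50] (size 4, min 27) -> median=27
Step 10: insert 42 -> lo=[7, 23, 26, 27, 27] (size 5, max 27) hi=[27, 36, 41, 42, 50] (size 5, min 27) -> median=27
Step 11: insert 3 -> lo=[3, 7, 23, 26, 27, 27] (size 6, max 27) hi=[27, 36, 41, 42, 50] (size 5, min 27) -> median=27

Answer: 27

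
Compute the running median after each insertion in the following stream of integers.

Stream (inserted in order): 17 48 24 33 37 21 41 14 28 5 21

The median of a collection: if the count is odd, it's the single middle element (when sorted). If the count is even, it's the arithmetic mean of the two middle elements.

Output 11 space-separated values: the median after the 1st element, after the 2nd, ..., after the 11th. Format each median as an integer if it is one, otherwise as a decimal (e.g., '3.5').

Step 1: insert 17 -> lo=[17] (size 1, max 17) hi=[] (size 0) -> median=17
Step 2: insert 48 -> lo=[17] (size 1, max 17) hi=[48] (size 1, min 48) -> median=32.5
Step 3: insert 24 -> lo=[17, 24] (size 2, max 24) hi=[48] (size 1, min 48) -> median=24
Step 4: insert 33 -> lo=[17, 24] (size 2, max 24) hi=[33, 48] (size 2, min 33) -> median=28.5
Step 5: insert 37 -> lo=[17, 24, 33] (size 3, max 33) hi=[37, 48] (size 2, min 37) -> median=33
Step 6: insert 21 -> lo=[17, 21, 24] (size 3, max 24) hi=[33, 37, 48] (size 3, min 33) -> median=28.5
Step 7: insert 41 -> lo=[17, 21, 24, 33] (size 4, max 33) hi=[37, 41, 48] (size 3, min 37) -> median=33
Step 8: insert 14 -> lo=[14, 17, 21, 24] (size 4, max 24) hi=[33, 37, 41, 48] (size 4, min 33) -> median=28.5
Step 9: insert 28 -> lo=[14, 17, 21, 24, 28] (size 5, max 28) hi=[33, 37, 41, 48] (size 4, min 33) -> median=28
Step 10: insert 5 -> lo=[5, 14, 17, 21, 24] (size 5, max 24) hi=[28, 33, 37, 41, 48] (size 5, min 28) -> median=26
Step 11: insert 21 -> lo=[5, 14, 17, 21, 21, 24] (size 6, max 24) hi=[28, 33, 37, 41, 48] (size 5, min 28) -> median=24

Answer: 17 32.5 24 28.5 33 28.5 33 28.5 28 26 24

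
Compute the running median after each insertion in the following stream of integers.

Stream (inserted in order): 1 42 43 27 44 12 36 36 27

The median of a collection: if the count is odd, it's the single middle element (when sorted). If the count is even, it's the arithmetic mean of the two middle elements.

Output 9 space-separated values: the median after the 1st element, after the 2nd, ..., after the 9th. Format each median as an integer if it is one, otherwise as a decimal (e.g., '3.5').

Answer: 1 21.5 42 34.5 42 34.5 36 36 36

Derivation:
Step 1: insert 1 -> lo=[1] (size 1, max 1) hi=[] (size 0) -> median=1
Step 2: insert 42 -> lo=[1] (size 1, max 1) hi=[42] (size 1, min 42) -> median=21.5
Step 3: insert 43 -> lo=[1, 42] (size 2, max 42) hi=[43] (size 1, min 43) -> median=42
Step 4: insert 27 -> lo=[1, 27] (size 2, max 27) hi=[42, 43] (size 2, min 42) -> median=34.5
Step 5: insert 44 -> lo=[1, 27, 42] (size 3, max 42) hi=[43, 44] (size 2, min 43) -> median=42
Step 6: insert 12 -> lo=[1, 12, 27] (size 3, max 27) hi=[42, 43, 44] (size 3, min 42) -> median=34.5
Step 7: insert 36 -> lo=[1, 12, 27, 36] (size 4, max 36) hi=[42, 43, 44] (size 3, min 42) -> median=36
Step 8: insert 36 -> lo=[1, 12, 27, 36] (size 4, max 36) hi=[36, 42, 43, 44] (size 4, min 36) -> median=36
Step 9: insert 27 -> lo=[1, 12, 27, 27, 36] (size 5, max 36) hi=[36, 42, 43, 44] (size 4, min 36) -> median=36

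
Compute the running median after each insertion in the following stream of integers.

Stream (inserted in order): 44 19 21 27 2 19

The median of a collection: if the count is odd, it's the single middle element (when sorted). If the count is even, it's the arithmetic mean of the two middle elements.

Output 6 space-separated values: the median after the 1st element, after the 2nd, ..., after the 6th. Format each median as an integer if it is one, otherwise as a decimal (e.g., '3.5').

Answer: 44 31.5 21 24 21 20

Derivation:
Step 1: insert 44 -> lo=[44] (size 1, max 44) hi=[] (size 0) -> median=44
Step 2: insert 19 -> lo=[19] (size 1, max 19) hi=[44] (size 1, min 44) -> median=31.5
Step 3: insert 21 -> lo=[19, 21] (size 2, max 21) hi=[44] (size 1, min 44) -> median=21
Step 4: insert 27 -> lo=[19, 21] (size 2, max 21) hi=[27, 44] (size 2, min 27) -> median=24
Step 5: insert 2 -> lo=[2, 19, 21] (size 3, max 21) hi=[27, 44] (size 2, min 27) -> median=21
Step 6: insert 19 -> lo=[2, 19, 19] (size 3, max 19) hi=[21, 27, 44] (size 3, min 21) -> median=20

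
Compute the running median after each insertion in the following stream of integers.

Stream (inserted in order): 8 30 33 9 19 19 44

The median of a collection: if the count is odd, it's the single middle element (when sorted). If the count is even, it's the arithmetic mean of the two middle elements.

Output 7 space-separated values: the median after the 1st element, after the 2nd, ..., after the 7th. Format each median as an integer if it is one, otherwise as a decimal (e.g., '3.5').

Answer: 8 19 30 19.5 19 19 19

Derivation:
Step 1: insert 8 -> lo=[8] (size 1, max 8) hi=[] (size 0) -> median=8
Step 2: insert 30 -> lo=[8] (size 1, max 8) hi=[30] (size 1, min 30) -> median=19
Step 3: insert 33 -> lo=[8, 30] (size 2, max 30) hi=[33] (size 1, min 33) -> median=30
Step 4: insert 9 -> lo=[8, 9] (size 2, max 9) hi=[30, 33] (size 2, min 30) -> median=19.5
Step 5: insert 19 -> lo=[8, 9, 19] (size 3, max 19) hi=[30, 33] (size 2, min 30) -> median=19
Step 6: insert 19 -> lo=[8, 9, 19] (size 3, max 19) hi=[19, 30, 33] (size 3, min 19) -> median=19
Step 7: insert 44 -> lo=[8, 9, 19, 19] (size 4, max 19) hi=[30, 33, 44] (size 3, min 30) -> median=19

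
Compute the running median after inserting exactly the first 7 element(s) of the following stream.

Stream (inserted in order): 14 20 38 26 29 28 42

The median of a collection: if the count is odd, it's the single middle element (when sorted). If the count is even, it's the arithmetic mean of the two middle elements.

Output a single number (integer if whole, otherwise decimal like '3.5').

Answer: 28

Derivation:
Step 1: insert 14 -> lo=[14] (size 1, max 14) hi=[] (size 0) -> median=14
Step 2: insert 20 -> lo=[14] (size 1, max 14) hi=[20] (size 1, min 20) -> median=17
Step 3: insert 38 -> lo=[14, 20] (size 2, max 20) hi=[38] (size 1, min 38) -> median=20
Step 4: insert 26 -> lo=[14, 20] (size 2, max 20) hi=[26, 38] (size 2, min 26) -> median=23
Step 5: insert 29 -> lo=[14, 20, 26] (size 3, max 26) hi=[29, 38] (size 2, min 29) -> median=26
Step 6: insert 28 -> lo=[14, 20, 26] (size 3, max 26) hi=[28, 29, 38] (size 3, min 28) -> median=27
Step 7: insert 42 -> lo=[14, 20, 26, 28] (size 4, max 28) hi=[29, 38, 42] (size 3, min 29) -> median=28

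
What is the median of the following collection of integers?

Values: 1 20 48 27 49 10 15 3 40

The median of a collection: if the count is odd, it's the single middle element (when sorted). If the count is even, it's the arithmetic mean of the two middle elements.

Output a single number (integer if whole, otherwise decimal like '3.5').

Answer: 20

Derivation:
Step 1: insert 1 -> lo=[1] (size 1, max 1) hi=[] (size 0) -> median=1
Step 2: insert 20 -> lo=[1] (size 1, max 1) hi=[20] (size 1, min 20) -> median=10.5
Step 3: insert 48 -> lo=[1, 20] (size 2, max 20) hi=[48] (size 1, min 48) -> median=20
Step 4: insert 27 -> lo=[1, 20] (size 2, max 20) hi=[27, 48] (size 2, min 27) -> median=23.5
Step 5: insert 49 -> lo=[1, 20, 27] (size 3, max 27) hi=[48, 49] (size 2, min 48) -> median=27
Step 6: insert 10 -> lo=[1, 10, 20] (size 3, max 20) hi=[27, 48, 49] (size 3, min 27) -> median=23.5
Step 7: insert 15 -> lo=[1, 10, 15, 20] (size 4, max 20) hi=[27, 48, 49] (size 3, min 27) -> median=20
Step 8: insert 3 -> lo=[1, 3, 10, 15] (size 4, max 15) hi=[20, 27, 48, 49] (size 4, min 20) -> median=17.5
Step 9: insert 40 -> lo=[1, 3, 10, 15, 20] (size 5, max 20) hi=[27, 40, 48, 49] (size 4, min 27) -> median=20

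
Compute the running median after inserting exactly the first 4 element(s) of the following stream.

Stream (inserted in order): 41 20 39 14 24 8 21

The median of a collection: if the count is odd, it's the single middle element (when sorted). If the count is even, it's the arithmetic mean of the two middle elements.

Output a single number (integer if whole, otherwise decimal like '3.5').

Step 1: insert 41 -> lo=[41] (size 1, max 41) hi=[] (size 0) -> median=41
Step 2: insert 20 -> lo=[20] (size 1, max 20) hi=[41] (size 1, min 41) -> median=30.5
Step 3: insert 39 -> lo=[20, 39] (size 2, max 39) hi=[41] (size 1, min 41) -> median=39
Step 4: insert 14 -> lo=[14, 20] (size 2, max 20) hi=[39, 41] (size 2, min 39) -> median=29.5

Answer: 29.5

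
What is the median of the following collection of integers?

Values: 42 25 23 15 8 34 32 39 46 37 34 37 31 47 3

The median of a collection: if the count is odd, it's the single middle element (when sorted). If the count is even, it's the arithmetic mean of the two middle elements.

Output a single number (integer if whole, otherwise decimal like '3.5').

Step 1: insert 42 -> lo=[42] (size 1, max 42) hi=[] (size 0) -> median=42
Step 2: insert 25 -> lo=[25] (size 1, max 25) hi=[42] (size 1, min 42) -> median=33.5
Step 3: insert 23 -> lo=[23, 25] (size 2, max 25) hi=[42] (size 1, min 42) -> median=25
Step 4: insert 15 -> lo=[15, 23] (size 2, max 23) hi=[25, 42] (size 2, min 25) -> median=24
Step 5: insert 8 -> lo=[8, 15, 23] (size 3, max 23) hi=[25, 42] (size 2, min 25) -> median=23
Step 6: insert 34 -> lo=[8, 15, 23] (size 3, max 23) hi=[25, 34, 42] (size 3, min 25) -> median=24
Step 7: insert 32 -> lo=[8, 15, 23, 25] (size 4, max 25) hi=[32, 34, 42] (size 3, min 32) -> median=25
Step 8: insert 39 -> lo=[8, 15, 23, 25] (size 4, max 25) hi=[32, 34, 39, 42] (size 4, min 32) -> median=28.5
Step 9: insert 46 -> lo=[8, 15, 23, 25, 32] (size 5, max 32) hi=[34, 39, 42, 46] (size 4, min 34) -> median=32
Step 10: insert 37 -> lo=[8, 15, 23, 25, 32] (size 5, max 32) hi=[34, 37, 39, 42, 46] (size 5, min 34) -> median=33
Step 11: insert 34 -> lo=[8, 15, 23, 25, 32, 34] (size 6, max 34) hi=[34, 37, 39, 42, 46] (size 5, min 34) -> median=34
Step 12: insert 37 -> lo=[8, 15, 23, 25, 32, 34] (size 6, max 34) hi=[34, 37, 37, 39, 42, 46] (size 6, min 34) -> median=34
Step 13: insert 31 -> lo=[8, 15, 23, 25, 31, 32, 34] (size 7, max 34) hi=[34, 37, 37, 39, 42, 46] (size 6, min 34) -> median=34
Step 14: insert 47 -> lo=[8, 15, 23, 25, 31, 32, 34] (size 7, max 34) hi=[34, 37, 37, 39, 42, 46, 47] (size 7, min 34) -> median=34
Step 15: insert 3 -> lo=[3, 8, 15, 23, 25, 31, 32, 34] (size 8, max 34) hi=[34, 37, 37, 39, 42, 46, 47] (size 7, min 34) -> median=34

Answer: 34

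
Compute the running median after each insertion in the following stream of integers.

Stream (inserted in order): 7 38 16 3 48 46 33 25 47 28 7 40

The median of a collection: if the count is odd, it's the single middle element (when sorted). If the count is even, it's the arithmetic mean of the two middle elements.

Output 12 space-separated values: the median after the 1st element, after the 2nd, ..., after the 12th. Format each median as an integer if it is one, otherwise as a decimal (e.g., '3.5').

Step 1: insert 7 -> lo=[7] (size 1, max 7) hi=[] (size 0) -> median=7
Step 2: insert 38 -> lo=[7] (size 1, max 7) hi=[38] (size 1, min 38) -> median=22.5
Step 3: insert 16 -> lo=[7, 16] (size 2, max 16) hi=[38] (size 1, min 38) -> median=16
Step 4: insert 3 -> lo=[3, 7] (size 2, max 7) hi=[16, 38] (size 2, min 16) -> median=11.5
Step 5: insert 48 -> lo=[3, 7, 16] (size 3, max 16) hi=[38, 48] (size 2, min 38) -> median=16
Step 6: insert 46 -> lo=[3, 7, 16] (size 3, max 16) hi=[38, 46, 48] (size 3, min 38) -> median=27
Step 7: insert 33 -> lo=[3, 7, 16, 33] (size 4, max 33) hi=[38, 46, 48] (size 3, min 38) -> median=33
Step 8: insert 25 -> lo=[3, 7, 16, 25] (size 4, max 25) hi=[33, 38, 46, 48] (size 4, min 33) -> median=29
Step 9: insert 47 -> lo=[3, 7, 16, 25, 33] (size 5, max 33) hi=[38, 46, 47, 48] (size 4, min 38) -> median=33
Step 10: insert 28 -> lo=[3, 7, 16, 25, 28] (size 5, max 28) hi=[33, 38, 46, 47, 48] (size 5, min 33) -> median=30.5
Step 11: insert 7 -> lo=[3, 7, 7, 16, 25, 28] (size 6, max 28) hi=[33, 38, 46, 47, 48] (size 5, min 33) -> median=28
Step 12: insert 40 -> lo=[3, 7, 7, 16, 25, 28] (size 6, max 28) hi=[33, 38, 40, 46, 47, 48] (size 6, min 33) -> median=30.5

Answer: 7 22.5 16 11.5 16 27 33 29 33 30.5 28 30.5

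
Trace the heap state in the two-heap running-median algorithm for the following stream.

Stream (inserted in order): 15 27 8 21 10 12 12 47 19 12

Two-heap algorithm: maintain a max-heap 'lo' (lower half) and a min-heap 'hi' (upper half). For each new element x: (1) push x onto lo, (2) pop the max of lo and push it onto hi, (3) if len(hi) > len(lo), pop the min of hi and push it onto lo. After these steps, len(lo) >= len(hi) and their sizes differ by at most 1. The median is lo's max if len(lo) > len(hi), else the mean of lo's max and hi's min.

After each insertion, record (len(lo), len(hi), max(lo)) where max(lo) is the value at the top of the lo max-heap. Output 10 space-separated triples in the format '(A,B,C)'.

Answer: (1,0,15) (1,1,15) (2,1,15) (2,2,15) (3,2,15) (3,3,12) (4,3,12) (4,4,12) (5,4,15) (5,5,12)

Derivation:
Step 1: insert 15 -> lo=[15] hi=[] -> (len(lo)=1, len(hi)=0, max(lo)=15)
Step 2: insert 27 -> lo=[15] hi=[27] -> (len(lo)=1, len(hi)=1, max(lo)=15)
Step 3: insert 8 -> lo=[8, 15] hi=[27] -> (len(lo)=2, len(hi)=1, max(lo)=15)
Step 4: insert 21 -> lo=[8, 15] hi=[21, 27] -> (len(lo)=2, len(hi)=2, max(lo)=15)
Step 5: insert 10 -> lo=[8, 10, 15] hi=[21, 27] -> (len(lo)=3, len(hi)=2, max(lo)=15)
Step 6: insert 12 -> lo=[8, 10, 12] hi=[15, 21, 27] -> (len(lo)=3, len(hi)=3, max(lo)=12)
Step 7: insert 12 -> lo=[8, 10, 12, 12] hi=[15, 21, 27] -> (len(lo)=4, len(hi)=3, max(lo)=12)
Step 8: insert 47 -> lo=[8, 10, 12, 12] hi=[15, 21, 27, 47] -> (len(lo)=4, len(hi)=4, max(lo)=12)
Step 9: insert 19 -> lo=[8, 10, 12, 12, 15] hi=[19, 21, 27, 47] -> (len(lo)=5, len(hi)=4, max(lo)=15)
Step 10: insert 12 -> lo=[8, 10, 12, 12, 12] hi=[15, 19, 21, 27, 47] -> (len(lo)=5, len(hi)=5, max(lo)=12)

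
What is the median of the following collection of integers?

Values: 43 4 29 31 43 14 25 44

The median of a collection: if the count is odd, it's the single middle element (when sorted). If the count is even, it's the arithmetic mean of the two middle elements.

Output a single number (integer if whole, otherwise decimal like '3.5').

Answer: 30

Derivation:
Step 1: insert 43 -> lo=[43] (size 1, max 43) hi=[] (size 0) -> median=43
Step 2: insert 4 -> lo=[4] (size 1, max 4) hi=[43] (size 1, min 43) -> median=23.5
Step 3: insert 29 -> lo=[4, 29] (size 2, max 29) hi=[43] (size 1, min 43) -> median=29
Step 4: insert 31 -> lo=[4, 29] (size 2, max 29) hi=[31, 43] (size 2, min 31) -> median=30
Step 5: insert 43 -> lo=[4, 29, 31] (size 3, max 31) hi=[43, 43] (size 2, min 43) -> median=31
Step 6: insert 14 -> lo=[4, 14, 29] (size 3, max 29) hi=[31, 43, 43] (size 3, min 31) -> median=30
Step 7: insert 25 -> lo=[4, 14, 25, 29] (size 4, max 29) hi=[31, 43, 43] (size 3, min 31) -> median=29
Step 8: insert 44 -> lo=[4, 14, 25, 29] (size 4, max 29) hi=[31, 43, 43, 44] (size 4, min 31) -> median=30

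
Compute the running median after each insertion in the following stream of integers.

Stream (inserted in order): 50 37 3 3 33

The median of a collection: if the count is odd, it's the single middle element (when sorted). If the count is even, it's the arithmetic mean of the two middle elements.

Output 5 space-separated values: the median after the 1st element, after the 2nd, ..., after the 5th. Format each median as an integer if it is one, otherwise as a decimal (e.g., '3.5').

Step 1: insert 50 -> lo=[50] (size 1, max 50) hi=[] (size 0) -> median=50
Step 2: insert 37 -> lo=[37] (size 1, max 37) hi=[50] (size 1, min 50) -> median=43.5
Step 3: insert 3 -> lo=[3, 37] (size 2, max 37) hi=[50] (size 1, min 50) -> median=37
Step 4: insert 3 -> lo=[3, 3] (size 2, max 3) hi=[37, 50] (size 2, min 37) -> median=20
Step 5: insert 33 -> lo=[3, 3, 33] (size 3, max 33) hi=[37, 50] (size 2, min 37) -> median=33

Answer: 50 43.5 37 20 33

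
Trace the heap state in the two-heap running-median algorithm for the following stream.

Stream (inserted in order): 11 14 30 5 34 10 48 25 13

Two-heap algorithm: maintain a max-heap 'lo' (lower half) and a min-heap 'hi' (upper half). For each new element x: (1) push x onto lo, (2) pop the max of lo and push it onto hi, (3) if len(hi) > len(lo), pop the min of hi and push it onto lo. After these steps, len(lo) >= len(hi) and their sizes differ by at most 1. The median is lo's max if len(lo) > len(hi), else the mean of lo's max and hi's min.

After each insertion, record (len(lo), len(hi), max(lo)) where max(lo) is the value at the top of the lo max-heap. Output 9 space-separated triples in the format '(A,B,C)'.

Step 1: insert 11 -> lo=[11] hi=[] -> (len(lo)=1, len(hi)=0, max(lo)=11)
Step 2: insert 14 -> lo=[11] hi=[14] -> (len(lo)=1, len(hi)=1, max(lo)=11)
Step 3: insert 30 -> lo=[11, 14] hi=[30] -> (len(lo)=2, len(hi)=1, max(lo)=14)
Step 4: insert 5 -> lo=[5, 11] hi=[14, 30] -> (len(lo)=2, len(hi)=2, max(lo)=11)
Step 5: insert 34 -> lo=[5, 11, 14] hi=[30, 34] -> (len(lo)=3, len(hi)=2, max(lo)=14)
Step 6: insert 10 -> lo=[5, 10, 11] hi=[14, 30, 34] -> (len(lo)=3, len(hi)=3, max(lo)=11)
Step 7: insert 48 -> lo=[5, 10, 11, 14] hi=[30, 34, 48] -> (len(lo)=4, len(hi)=3, max(lo)=14)
Step 8: insert 25 -> lo=[5, 10, 11, 14] hi=[25, 30, 34, 48] -> (len(lo)=4, len(hi)=4, max(lo)=14)
Step 9: insert 13 -> lo=[5, 10, 11, 13, 14] hi=[25, 30, 34, 48] -> (len(lo)=5, len(hi)=4, max(lo)=14)

Answer: (1,0,11) (1,1,11) (2,1,14) (2,2,11) (3,2,14) (3,3,11) (4,3,14) (4,4,14) (5,4,14)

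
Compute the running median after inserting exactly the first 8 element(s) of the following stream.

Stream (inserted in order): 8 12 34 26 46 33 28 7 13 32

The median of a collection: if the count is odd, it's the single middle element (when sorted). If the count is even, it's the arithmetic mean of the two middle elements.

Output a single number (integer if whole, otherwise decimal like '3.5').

Answer: 27

Derivation:
Step 1: insert 8 -> lo=[8] (size 1, max 8) hi=[] (size 0) -> median=8
Step 2: insert 12 -> lo=[8] (size 1, max 8) hi=[12] (size 1, min 12) -> median=10
Step 3: insert 34 -> lo=[8, 12] (size 2, max 12) hi=[34] (size 1, min 34) -> median=12
Step 4: insert 26 -> lo=[8, 12] (size 2, max 12) hi=[26, 34] (size 2, min 26) -> median=19
Step 5: insert 46 -> lo=[8, 12, 26] (size 3, max 26) hi=[34, 46] (size 2, min 34) -> median=26
Step 6: insert 33 -> lo=[8, 12, 26] (size 3, max 26) hi=[33, 34, 46] (size 3, min 33) -> median=29.5
Step 7: insert 28 -> lo=[8, 12, 26, 28] (size 4, max 28) hi=[33, 34, 46] (size 3, min 33) -> median=28
Step 8: insert 7 -> lo=[7, 8, 12, 26] (size 4, max 26) hi=[28, 33, 34, 46] (size 4, min 28) -> median=27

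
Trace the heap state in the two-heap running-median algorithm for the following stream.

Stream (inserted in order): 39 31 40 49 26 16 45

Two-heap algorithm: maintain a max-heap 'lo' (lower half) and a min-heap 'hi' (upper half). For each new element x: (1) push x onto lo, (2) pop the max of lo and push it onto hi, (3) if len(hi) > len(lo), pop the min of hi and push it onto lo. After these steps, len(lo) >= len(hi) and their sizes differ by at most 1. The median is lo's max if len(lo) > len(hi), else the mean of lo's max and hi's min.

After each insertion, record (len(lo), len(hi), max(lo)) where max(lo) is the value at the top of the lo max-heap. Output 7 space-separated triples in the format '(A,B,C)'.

Step 1: insert 39 -> lo=[39] hi=[] -> (len(lo)=1, len(hi)=0, max(lo)=39)
Step 2: insert 31 -> lo=[31] hi=[39] -> (len(lo)=1, len(hi)=1, max(lo)=31)
Step 3: insert 40 -> lo=[31, 39] hi=[40] -> (len(lo)=2, len(hi)=1, max(lo)=39)
Step 4: insert 49 -> lo=[31, 39] hi=[40, 49] -> (len(lo)=2, len(hi)=2, max(lo)=39)
Step 5: insert 26 -> lo=[26, 31, 39] hi=[40, 49] -> (len(lo)=3, len(hi)=2, max(lo)=39)
Step 6: insert 16 -> lo=[16, 26, 31] hi=[39, 40, 49] -> (len(lo)=3, len(hi)=3, max(lo)=31)
Step 7: insert 45 -> lo=[16, 26, 31, 39] hi=[40, 45, 49] -> (len(lo)=4, len(hi)=3, max(lo)=39)

Answer: (1,0,39) (1,1,31) (2,1,39) (2,2,39) (3,2,39) (3,3,31) (4,3,39)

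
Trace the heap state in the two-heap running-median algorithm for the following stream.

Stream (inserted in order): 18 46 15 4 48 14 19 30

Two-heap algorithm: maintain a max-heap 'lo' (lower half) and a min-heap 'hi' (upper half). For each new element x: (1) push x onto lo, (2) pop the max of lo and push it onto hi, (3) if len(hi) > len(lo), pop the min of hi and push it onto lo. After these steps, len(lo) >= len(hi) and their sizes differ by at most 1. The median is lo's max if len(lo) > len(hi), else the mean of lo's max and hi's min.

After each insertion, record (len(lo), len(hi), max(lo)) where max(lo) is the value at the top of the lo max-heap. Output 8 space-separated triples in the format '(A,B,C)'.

Answer: (1,0,18) (1,1,18) (2,1,18) (2,2,15) (3,2,18) (3,3,15) (4,3,18) (4,4,18)

Derivation:
Step 1: insert 18 -> lo=[18] hi=[] -> (len(lo)=1, len(hi)=0, max(lo)=18)
Step 2: insert 46 -> lo=[18] hi=[46] -> (len(lo)=1, len(hi)=1, max(lo)=18)
Step 3: insert 15 -> lo=[15, 18] hi=[46] -> (len(lo)=2, len(hi)=1, max(lo)=18)
Step 4: insert 4 -> lo=[4, 15] hi=[18, 46] -> (len(lo)=2, len(hi)=2, max(lo)=15)
Step 5: insert 48 -> lo=[4, 15, 18] hi=[46, 48] -> (len(lo)=3, len(hi)=2, max(lo)=18)
Step 6: insert 14 -> lo=[4, 14, 15] hi=[18, 46, 48] -> (len(lo)=3, len(hi)=3, max(lo)=15)
Step 7: insert 19 -> lo=[4, 14, 15, 18] hi=[19, 46, 48] -> (len(lo)=4, len(hi)=3, max(lo)=18)
Step 8: insert 30 -> lo=[4, 14, 15, 18] hi=[19, 30, 46, 48] -> (len(lo)=4, len(hi)=4, max(lo)=18)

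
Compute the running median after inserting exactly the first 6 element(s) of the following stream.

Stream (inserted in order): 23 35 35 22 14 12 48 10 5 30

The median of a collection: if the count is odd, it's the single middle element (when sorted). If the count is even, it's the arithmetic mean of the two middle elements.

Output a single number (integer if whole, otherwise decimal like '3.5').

Step 1: insert 23 -> lo=[23] (size 1, max 23) hi=[] (size 0) -> median=23
Step 2: insert 35 -> lo=[23] (size 1, max 23) hi=[35] (size 1, min 35) -> median=29
Step 3: insert 35 -> lo=[23, 35] (size 2, max 35) hi=[35] (size 1, min 35) -> median=35
Step 4: insert 22 -> lo=[22, 23] (size 2, max 23) hi=[35, 35] (size 2, min 35) -> median=29
Step 5: insert 14 -> lo=[14, 22, 23] (size 3, max 23) hi=[35, 35] (size 2, min 35) -> median=23
Step 6: insert 12 -> lo=[12, 14, 22] (size 3, max 22) hi=[23, 35, 35] (size 3, min 23) -> median=22.5

Answer: 22.5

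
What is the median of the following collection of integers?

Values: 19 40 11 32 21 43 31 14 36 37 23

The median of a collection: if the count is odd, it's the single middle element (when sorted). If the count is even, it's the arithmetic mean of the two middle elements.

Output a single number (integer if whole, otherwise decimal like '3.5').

Answer: 31

Derivation:
Step 1: insert 19 -> lo=[19] (size 1, max 19) hi=[] (size 0) -> median=19
Step 2: insert 40 -> lo=[19] (size 1, max 19) hi=[40] (size 1, min 40) -> median=29.5
Step 3: insert 11 -> lo=[11, 19] (size 2, max 19) hi=[40] (size 1, min 40) -> median=19
Step 4: insert 32 -> lo=[11, 19] (size 2, max 19) hi=[32, 40] (size 2, min 32) -> median=25.5
Step 5: insert 21 -> lo=[11, 19, 21] (size 3, max 21) hi=[32, 40] (size 2, min 32) -> median=21
Step 6: insert 43 -> lo=[11, 19, 21] (size 3, max 21) hi=[32, 40, 43] (size 3, min 32) -> median=26.5
Step 7: insert 31 -> lo=[11, 19, 21, 31] (size 4, max 31) hi=[32, 40, 43] (size 3, min 32) -> median=31
Step 8: insert 14 -> lo=[11, 14, 19, 21] (size 4, max 21) hi=[31, 32, 40, 43] (size 4, min 31) -> median=26
Step 9: insert 36 -> lo=[11, 14, 19, 21, 31] (size 5, max 31) hi=[32, 36, 40, 43] (size 4, min 32) -> median=31
Step 10: insert 37 -> lo=[11, 14, 19, 21, 31] (size 5, max 31) hi=[32, 36, 37, 40, 43] (size 5, min 32) -> median=31.5
Step 11: insert 23 -> lo=[11, 14, 19, 21, 23, 31] (size 6, max 31) hi=[32, 36, 37, 40, 43] (size 5, min 32) -> median=31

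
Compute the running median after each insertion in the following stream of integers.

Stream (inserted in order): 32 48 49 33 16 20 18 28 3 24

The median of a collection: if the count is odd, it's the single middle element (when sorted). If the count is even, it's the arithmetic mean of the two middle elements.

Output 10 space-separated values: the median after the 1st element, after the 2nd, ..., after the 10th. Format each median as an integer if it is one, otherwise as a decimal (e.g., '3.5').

Step 1: insert 32 -> lo=[32] (size 1, max 32) hi=[] (size 0) -> median=32
Step 2: insert 48 -> lo=[32] (size 1, max 32) hi=[48] (size 1, min 48) -> median=40
Step 3: insert 49 -> lo=[32, 48] (size 2, max 48) hi=[49] (size 1, min 49) -> median=48
Step 4: insert 33 -> lo=[32, 33] (size 2, max 33) hi=[48, 49] (size 2, min 48) -> median=40.5
Step 5: insert 16 -> lo=[16, 32, 33] (size 3, max 33) hi=[48, 49] (size 2, min 48) -> median=33
Step 6: insert 20 -> lo=[16, 20, 32] (size 3, max 32) hi=[33, 48, 49] (size 3, min 33) -> median=32.5
Step 7: insert 18 -> lo=[16, 18, 20, 32] (size 4, max 32) hi=[33, 48, 49] (size 3, min 33) -> median=32
Step 8: insert 28 -> lo=[16, 18, 20, 28] (size 4, max 28) hi=[32, 33, 48, 49] (size 4, min 32) -> median=30
Step 9: insert 3 -> lo=[3, 16, 18, 20, 28] (size 5, max 28) hi=[32, 33, 48, 49] (size 4, min 32) -> median=28
Step 10: insert 24 -> lo=[3, 16, 18, 20, 24] (size 5, max 24) hi=[28, 32, 33, 48, 49] (size 5, min 28) -> median=26

Answer: 32 40 48 40.5 33 32.5 32 30 28 26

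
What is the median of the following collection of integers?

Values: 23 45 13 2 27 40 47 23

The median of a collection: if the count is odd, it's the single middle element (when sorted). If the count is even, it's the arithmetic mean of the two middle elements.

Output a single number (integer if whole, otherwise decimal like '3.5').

Answer: 25

Derivation:
Step 1: insert 23 -> lo=[23] (size 1, max 23) hi=[] (size 0) -> median=23
Step 2: insert 45 -> lo=[23] (size 1, max 23) hi=[45] (size 1, min 45) -> median=34
Step 3: insert 13 -> lo=[13, 23] (size 2, max 23) hi=[45] (size 1, min 45) -> median=23
Step 4: insert 2 -> lo=[2, 13] (size 2, max 13) hi=[23, 45] (size 2, min 23) -> median=18
Step 5: insert 27 -> lo=[2, 13, 23] (size 3, max 23) hi=[27, 45] (size 2, min 27) -> median=23
Step 6: insert 40 -> lo=[2, 13, 23] (size 3, max 23) hi=[27, 40, 45] (size 3, min 27) -> median=25
Step 7: insert 47 -> lo=[2, 13, 23, 27] (size 4, max 27) hi=[40, 45, 47] (size 3, min 40) -> median=27
Step 8: insert 23 -> lo=[2, 13, 23, 23] (size 4, max 23) hi=[27, 40, 45, 47] (size 4, min 27) -> median=25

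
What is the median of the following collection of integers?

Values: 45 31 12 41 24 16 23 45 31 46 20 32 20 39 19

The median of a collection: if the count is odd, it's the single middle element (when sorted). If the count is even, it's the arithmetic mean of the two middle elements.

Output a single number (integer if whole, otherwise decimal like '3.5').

Step 1: insert 45 -> lo=[45] (size 1, max 45) hi=[] (size 0) -> median=45
Step 2: insert 31 -> lo=[31] (size 1, max 31) hi=[45] (size 1, min 45) -> median=38
Step 3: insert 12 -> lo=[12, 31] (size 2, max 31) hi=[45] (size 1, min 45) -> median=31
Step 4: insert 41 -> lo=[12, 31] (size 2, max 31) hi=[41, 45] (size 2, min 41) -> median=36
Step 5: insert 24 -> lo=[12, 24, 31] (size 3, max 31) hi=[41, 45] (size 2, min 41) -> median=31
Step 6: insert 16 -> lo=[12, 16, 24] (size 3, max 24) hi=[31, 41, 45] (size 3, min 31) -> median=27.5
Step 7: insert 23 -> lo=[12, 16, 23, 24] (size 4, max 24) hi=[31, 41, 45] (size 3, min 31) -> median=24
Step 8: insert 45 -> lo=[12, 16, 23, 24] (size 4, max 24) hi=[31, 41, 45, 45] (size 4, min 31) -> median=27.5
Step 9: insert 31 -> lo=[12, 16, 23, 24, 31] (size 5, max 31) hi=[31, 41, 45, 45] (size 4, min 31) -> median=31
Step 10: insert 46 -> lo=[12, 16, 23, 24, 31] (size 5, max 31) hi=[31, 41, 45, 45, 46] (size 5, min 31) -> median=31
Step 11: insert 20 -> lo=[12, 16, 20, 23, 24, 31] (size 6, max 31) hi=[31, 41, 45, 45, 46] (size 5, min 31) -> median=31
Step 12: insert 32 -> lo=[12, 16, 20, 23, 24, 31] (size 6, max 31) hi=[31, 32, 41, 45, 45, 46] (size 6, min 31) -> median=31
Step 13: insert 20 -> lo=[12, 16, 20, 20, 23, 24, 31] (size 7, max 31) hi=[31, 32, 41, 45, 45, 46] (size 6, min 31) -> median=31
Step 14: insert 39 -> lo=[12, 16, 20, 20, 23, 24, 31] (size 7, max 31) hi=[31, 32, 39, 41, 45, 45, 46] (size 7, min 31) -> median=31
Step 15: insert 19 -> lo=[12, 16, 19, 20, 20, 23, 24, 31] (size 8, max 31) hi=[31, 32, 39, 41, 45, 45, 46] (size 7, min 31) -> median=31

Answer: 31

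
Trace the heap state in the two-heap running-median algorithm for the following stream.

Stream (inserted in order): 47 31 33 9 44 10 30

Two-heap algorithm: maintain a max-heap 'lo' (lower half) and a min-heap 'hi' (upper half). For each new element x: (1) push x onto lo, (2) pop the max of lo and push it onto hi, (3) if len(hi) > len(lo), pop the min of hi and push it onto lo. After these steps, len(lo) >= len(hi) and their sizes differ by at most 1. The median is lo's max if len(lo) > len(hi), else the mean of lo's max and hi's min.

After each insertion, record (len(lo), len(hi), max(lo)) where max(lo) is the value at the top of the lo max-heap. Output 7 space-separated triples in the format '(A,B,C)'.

Answer: (1,0,47) (1,1,31) (2,1,33) (2,2,31) (3,2,33) (3,3,31) (4,3,31)

Derivation:
Step 1: insert 47 -> lo=[47] hi=[] -> (len(lo)=1, len(hi)=0, max(lo)=47)
Step 2: insert 31 -> lo=[31] hi=[47] -> (len(lo)=1, len(hi)=1, max(lo)=31)
Step 3: insert 33 -> lo=[31, 33] hi=[47] -> (len(lo)=2, len(hi)=1, max(lo)=33)
Step 4: insert 9 -> lo=[9, 31] hi=[33, 47] -> (len(lo)=2, len(hi)=2, max(lo)=31)
Step 5: insert 44 -> lo=[9, 31, 33] hi=[44, 47] -> (len(lo)=3, len(hi)=2, max(lo)=33)
Step 6: insert 10 -> lo=[9, 10, 31] hi=[33, 44, 47] -> (len(lo)=3, len(hi)=3, max(lo)=31)
Step 7: insert 30 -> lo=[9, 10, 30, 31] hi=[33, 44, 47] -> (len(lo)=4, len(hi)=3, max(lo)=31)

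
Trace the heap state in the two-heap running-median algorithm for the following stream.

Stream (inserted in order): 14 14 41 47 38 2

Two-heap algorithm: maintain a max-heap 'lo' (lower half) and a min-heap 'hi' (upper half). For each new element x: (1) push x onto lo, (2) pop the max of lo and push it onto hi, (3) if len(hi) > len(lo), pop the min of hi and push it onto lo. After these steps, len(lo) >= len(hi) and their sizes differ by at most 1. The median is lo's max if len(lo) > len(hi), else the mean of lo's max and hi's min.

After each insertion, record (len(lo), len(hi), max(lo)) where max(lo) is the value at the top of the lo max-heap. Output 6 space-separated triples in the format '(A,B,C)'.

Step 1: insert 14 -> lo=[14] hi=[] -> (len(lo)=1, len(hi)=0, max(lo)=14)
Step 2: insert 14 -> lo=[14] hi=[14] -> (len(lo)=1, len(hi)=1, max(lo)=14)
Step 3: insert 41 -> lo=[14, 14] hi=[41] -> (len(lo)=2, len(hi)=1, max(lo)=14)
Step 4: insert 47 -> lo=[14, 14] hi=[41, 47] -> (len(lo)=2, len(hi)=2, max(lo)=14)
Step 5: insert 38 -> lo=[14, 14, 38] hi=[41, 47] -> (len(lo)=3, len(hi)=2, max(lo)=38)
Step 6: insert 2 -> lo=[2, 14, 14] hi=[38, 41, 47] -> (len(lo)=3, len(hi)=3, max(lo)=14)

Answer: (1,0,14) (1,1,14) (2,1,14) (2,2,14) (3,2,38) (3,3,14)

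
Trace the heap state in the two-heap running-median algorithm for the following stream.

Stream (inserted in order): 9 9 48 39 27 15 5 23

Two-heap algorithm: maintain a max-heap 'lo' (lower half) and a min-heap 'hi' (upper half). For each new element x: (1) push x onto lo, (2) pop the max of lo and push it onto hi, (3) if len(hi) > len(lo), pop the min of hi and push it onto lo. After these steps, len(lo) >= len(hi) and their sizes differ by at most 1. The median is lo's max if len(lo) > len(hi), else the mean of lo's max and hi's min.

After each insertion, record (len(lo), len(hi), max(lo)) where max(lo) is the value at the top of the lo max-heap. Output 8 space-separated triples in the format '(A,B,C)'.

Step 1: insert 9 -> lo=[9] hi=[] -> (len(lo)=1, len(hi)=0, max(lo)=9)
Step 2: insert 9 -> lo=[9] hi=[9] -> (len(lo)=1, len(hi)=1, max(lo)=9)
Step 3: insert 48 -> lo=[9, 9] hi=[48] -> (len(lo)=2, len(hi)=1, max(lo)=9)
Step 4: insert 39 -> lo=[9, 9] hi=[39, 48] -> (len(lo)=2, len(hi)=2, max(lo)=9)
Step 5: insert 27 -> lo=[9, 9, 27] hi=[39, 48] -> (len(lo)=3, len(hi)=2, max(lo)=27)
Step 6: insert 15 -> lo=[9, 9, 15] hi=[27, 39, 48] -> (len(lo)=3, len(hi)=3, max(lo)=15)
Step 7: insert 5 -> lo=[5, 9, 9, 15] hi=[27, 39, 48] -> (len(lo)=4, len(hi)=3, max(lo)=15)
Step 8: insert 23 -> lo=[5, 9, 9, 15] hi=[23, 27, 39, 48] -> (len(lo)=4, len(hi)=4, max(lo)=15)

Answer: (1,0,9) (1,1,9) (2,1,9) (2,2,9) (3,2,27) (3,3,15) (4,3,15) (4,4,15)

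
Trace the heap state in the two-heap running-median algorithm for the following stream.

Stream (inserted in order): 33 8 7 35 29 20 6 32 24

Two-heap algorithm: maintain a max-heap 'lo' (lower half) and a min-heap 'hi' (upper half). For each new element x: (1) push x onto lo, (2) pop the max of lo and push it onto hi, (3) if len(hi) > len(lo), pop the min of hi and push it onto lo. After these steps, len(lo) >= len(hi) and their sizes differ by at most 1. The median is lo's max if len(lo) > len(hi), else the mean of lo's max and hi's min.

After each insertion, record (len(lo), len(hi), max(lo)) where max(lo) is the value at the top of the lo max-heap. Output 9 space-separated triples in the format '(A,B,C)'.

Answer: (1,0,33) (1,1,8) (2,1,8) (2,2,8) (3,2,29) (3,3,20) (4,3,20) (4,4,20) (5,4,24)

Derivation:
Step 1: insert 33 -> lo=[33] hi=[] -> (len(lo)=1, len(hi)=0, max(lo)=33)
Step 2: insert 8 -> lo=[8] hi=[33] -> (len(lo)=1, len(hi)=1, max(lo)=8)
Step 3: insert 7 -> lo=[7, 8] hi=[33] -> (len(lo)=2, len(hi)=1, max(lo)=8)
Step 4: insert 35 -> lo=[7, 8] hi=[33, 35] -> (len(lo)=2, len(hi)=2, max(lo)=8)
Step 5: insert 29 -> lo=[7, 8, 29] hi=[33, 35] -> (len(lo)=3, len(hi)=2, max(lo)=29)
Step 6: insert 20 -> lo=[7, 8, 20] hi=[29, 33, 35] -> (len(lo)=3, len(hi)=3, max(lo)=20)
Step 7: insert 6 -> lo=[6, 7, 8, 20] hi=[29, 33, 35] -> (len(lo)=4, len(hi)=3, max(lo)=20)
Step 8: insert 32 -> lo=[6, 7, 8, 20] hi=[29, 32, 33, 35] -> (len(lo)=4, len(hi)=4, max(lo)=20)
Step 9: insert 24 -> lo=[6, 7, 8, 20, 24] hi=[29, 32, 33, 35] -> (len(lo)=5, len(hi)=4, max(lo)=24)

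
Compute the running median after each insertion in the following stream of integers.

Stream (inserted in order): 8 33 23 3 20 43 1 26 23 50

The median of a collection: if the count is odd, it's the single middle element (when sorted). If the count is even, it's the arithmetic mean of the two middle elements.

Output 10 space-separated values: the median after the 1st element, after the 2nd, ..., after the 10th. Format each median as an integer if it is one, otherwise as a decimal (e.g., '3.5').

Step 1: insert 8 -> lo=[8] (size 1, max 8) hi=[] (size 0) -> median=8
Step 2: insert 33 -> lo=[8] (size 1, max 8) hi=[33] (size 1, min 33) -> median=20.5
Step 3: insert 23 -> lo=[8, 23] (size 2, max 23) hi=[33] (size 1, min 33) -> median=23
Step 4: insert 3 -> lo=[3, 8] (size 2, max 8) hi=[23, 33] (size 2, min 23) -> median=15.5
Step 5: insert 20 -> lo=[3, 8, 20] (size 3, max 20) hi=[23, 33] (size 2, min 23) -> median=20
Step 6: insert 43 -> lo=[3, 8, 20] (size 3, max 20) hi=[23, 33, 43] (size 3, min 23) -> median=21.5
Step 7: insert 1 -> lo=[1, 3, 8, 20] (size 4, max 20) hi=[23, 33, 43] (size 3, min 23) -> median=20
Step 8: insert 26 -> lo=[1, 3, 8, 20] (size 4, max 20) hi=[23, 26, 33, 43] (size 4, min 23) -> median=21.5
Step 9: insert 23 -> lo=[1, 3, 8, 20, 23] (size 5, max 23) hi=[23, 26, 33, 43] (size 4, min 23) -> median=23
Step 10: insert 50 -> lo=[1, 3, 8, 20, 23] (size 5, max 23) hi=[23, 26, 33, 43, 50] (size 5, min 23) -> median=23

Answer: 8 20.5 23 15.5 20 21.5 20 21.5 23 23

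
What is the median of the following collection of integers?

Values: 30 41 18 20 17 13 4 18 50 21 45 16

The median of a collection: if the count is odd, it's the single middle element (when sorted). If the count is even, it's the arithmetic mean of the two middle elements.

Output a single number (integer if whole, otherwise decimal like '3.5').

Step 1: insert 30 -> lo=[30] (size 1, max 30) hi=[] (size 0) -> median=30
Step 2: insert 41 -> lo=[30] (size 1, max 30) hi=[41] (size 1, min 41) -> median=35.5
Step 3: insert 18 -> lo=[18, 30] (size 2, max 30) hi=[41] (size 1, min 41) -> median=30
Step 4: insert 20 -> lo=[18, 20] (size 2, max 20) hi=[30, 41] (size 2, min 30) -> median=25
Step 5: insert 17 -> lo=[17, 18, 20] (size 3, max 20) hi=[30, 41] (size 2, min 30) -> median=20
Step 6: insert 13 -> lo=[13, 17, 18] (size 3, max 18) hi=[20, 30, 41] (size 3, min 20) -> median=19
Step 7: insert 4 -> lo=[4, 13, 17, 18] (size 4, max 18) hi=[20, 30, 41] (size 3, min 20) -> median=18
Step 8: insert 18 -> lo=[4, 13, 17, 18] (size 4, max 18) hi=[18, 20, 30, 41] (size 4, min 18) -> median=18
Step 9: insert 50 -> lo=[4, 13, 17, 18, 18] (size 5, max 18) hi=[20, 30, 41, 50] (size 4, min 20) -> median=18
Step 10: insert 21 -> lo=[4, 13, 17, 18, 18] (size 5, max 18) hi=[20, 21, 30, 41, 50] (size 5, min 20) -> median=19
Step 11: insert 45 -> lo=[4, 13, 17, 18, 18, 20] (size 6, max 20) hi=[21, 30, 41, 45, 50] (size 5, min 21) -> median=20
Step 12: insert 16 -> lo=[4, 13, 16, 17, 18, 18] (size 6, max 18) hi=[20, 21, 30, 41, 45, 50] (size 6, min 20) -> median=19

Answer: 19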